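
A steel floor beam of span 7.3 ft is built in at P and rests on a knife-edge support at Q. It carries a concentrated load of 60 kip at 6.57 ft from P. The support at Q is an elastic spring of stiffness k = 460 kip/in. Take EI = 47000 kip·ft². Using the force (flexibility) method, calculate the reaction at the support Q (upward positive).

R_Q = 47.89 kip

Take the reaction at Q as the redundant and release it; the primary structure is a cantilever fixed at P.
Free-end deflection of the primary structure under the applied loading (downward +):
  point load 60 at a = 6.57: Pa²(3L − a)/(6EI) = 6617/EI
Flexibility coefficient — unit upward force at Q: δ_{QQ} = L³/(3EI) = 129.7/EI.
With EI = 47000 kip·ft²: δ_0 = 0.14079 ft and δ_{QQ} = 0.002759 ft/kip.
Compatibility — the spring shortens by R_Q/k under the reaction it provides: δ_0 − R_Q·δ_{QQ} = R_Q/k. With 1/k = 1/(460×12) ft/kip = 0.000181 ft/kip, R_Q = δ_0 / (δ_{QQ} + 1/k) = 0.14079 / (0.002759 + 0.000181) = 47.89 kip.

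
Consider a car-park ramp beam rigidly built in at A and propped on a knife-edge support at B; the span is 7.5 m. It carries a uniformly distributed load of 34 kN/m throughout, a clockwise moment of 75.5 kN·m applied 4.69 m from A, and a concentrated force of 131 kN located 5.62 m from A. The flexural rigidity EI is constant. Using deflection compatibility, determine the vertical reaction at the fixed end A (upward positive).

Take the reaction at B as the redundant and release it; the primary structure is a cantilever fixed at A.
Free-end deflection of the primary structure under the applied loading (downward +):
  UDL 34: wL⁴/(8EI) = 13447/EI
  clockwise couple 75.5 at a = 4.69: M₀a(2L − a)/(2EI) = 1825/EI
  point load 131 at a = 5.62: Pa²(3L − a)/(6EI) = 11640/EI
  δ_0 = 26913/EI
Flexibility coefficient — unit upward force at B: δ_{BB} = L³/(3EI) = 140.6/EI.
The prop prevents deflection at B: R_B = δ_0/δ_{BB} = 26913/140.6 = 191.4 kN.
Vertical equilibrium: R_A = ΣP − R_B = 386 − 191.4 = 194.6 kN.

R_A = 194.6 kN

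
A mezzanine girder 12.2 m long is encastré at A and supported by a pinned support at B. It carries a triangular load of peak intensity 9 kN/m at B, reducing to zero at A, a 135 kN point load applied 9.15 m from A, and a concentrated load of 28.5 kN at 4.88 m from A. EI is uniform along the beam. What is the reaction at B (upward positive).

Take the reaction at B as the redundant and release it; the primary structure is a cantilever fixed at A.
Deflection at B on the released cantilever, summing each load's contribution:
  triangular load, peak 9 at the free end: 11w₀L⁴/(120EI) = 18277/EI
  point load 135 at a = 9.15: Pa²(3L − a)/(6EI) = 51709/EI
  point load 28.5 at a = 4.88: Pa²(3L − a)/(6EI) = 3588/EI
  δ_0 = 73574/EI
Tip deflection under a unit load at B: L³/(3EI) = 605.3/EI.
Compatibility at B: δ_0 − R_B·δ_{BB} = 0, so R_B = 73574/605.3 = 121.6 kN.

R_B = 121.6 kN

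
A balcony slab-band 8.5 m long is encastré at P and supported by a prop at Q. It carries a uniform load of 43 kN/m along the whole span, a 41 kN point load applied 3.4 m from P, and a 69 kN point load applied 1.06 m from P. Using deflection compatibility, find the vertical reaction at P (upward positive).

Release the roller at Q. Primary structure: cantilever fixed at P.
Deflection at Q on the released cantilever, summing each load's contribution:
  UDL 43: wL⁴/(8EI) = 28058/EI
  point load 41 at a = 3.4: Pa²(3L − a)/(6EI) = 1746/EI
  point load 69 at a = 1.06: Pa²(3L − a)/(6EI) = 315.8/EI
  δ_0 = 30119/EI
Flexibility coefficient — unit upward force at Q: δ_{QQ} = L³/(3EI) = 204.7/EI.
Compatibility at Q: δ_0 − R_Q·δ_{QQ} = 0, so R_Q = 30119/204.7 = 147.1 kN.
Vertical equilibrium: R_P = ΣP − R_Q = 475.5 − 147.1 = 328.4 kN.

R_P = 328.4 kN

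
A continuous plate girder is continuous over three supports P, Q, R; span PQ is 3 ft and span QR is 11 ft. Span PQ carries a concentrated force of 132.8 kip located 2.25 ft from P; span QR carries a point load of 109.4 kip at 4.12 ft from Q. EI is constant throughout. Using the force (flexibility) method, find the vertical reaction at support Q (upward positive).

Insert a hinge at Q; M_Q is the redundant, and each span becomes simply supported.
Discontinuity in slope at Q on the released structure — sum the simple-span end rotations:
  span PQ: point load 132.8 at a = 2.25: Pab(L + a)/(6LEI) = 65.36/EI
  span QR: point load 109.4 at a = 4.12: Pab(L + b)/(6LEI) = 840.1/EI
  relative rotation θ_0 = (65.36 + 840.1)/EI = 905.5/EI
A unit hogging moment at Q produces rotation L₁/(3EI) + L₂/(3EI) = 4.667/EI.
Slope continuity at Q: θ_0 = M_Q·4.667/EI, so M_Q = 905.5/4.667 = 194 kip·ft (hogging).
Span PQ, ΣM about P with M_Q applied at Q: R_Q^{PQ}·3 = 298.8 + 194, so R_Q^{PQ} = 164.3 kip and R_P = 132.8 − 164.3 = -31.48 kip.
Span QR, ΣM about R: R_Q^{QR}·11 = 752.7 + 194, so R_Q^{QR} = 86.06 kip and R_R = 109.4 − 86.06 = 23.34 kip.
R_Q = 164.3 + 86.06 = 250.3 kip.

R_Q = 250.3 kip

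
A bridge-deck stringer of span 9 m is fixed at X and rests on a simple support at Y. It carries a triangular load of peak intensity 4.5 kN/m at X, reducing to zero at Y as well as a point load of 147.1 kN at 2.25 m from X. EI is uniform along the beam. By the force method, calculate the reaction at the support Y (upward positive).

R_Y = 16.69 kN

Remove the prop at Y; the released (primary) structure is a cantilever built in at X.
Primary-structure tip deflection at Y by superposition:
  triangular load, peak 4.5 at the fixed end: w₀L⁴/(30EI) = 984.1/EI
  point load 147.1 at a = 2.25: Pa²(3L − a)/(6EI) = 3072/EI
  δ_0 = 4056/EI
Flexibility coefficient — unit upward force at Y: δ_{YY} = L³/(3EI) = 243/EI.
The prop prevents deflection at Y: R_Y = δ_0/δ_{YY} = 4056/243 = 16.69 kN.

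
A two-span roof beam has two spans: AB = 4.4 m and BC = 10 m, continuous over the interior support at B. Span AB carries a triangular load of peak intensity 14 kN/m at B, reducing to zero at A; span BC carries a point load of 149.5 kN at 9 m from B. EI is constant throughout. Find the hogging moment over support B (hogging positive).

M_B = 56.91 kN·m

Take M_B as the redundant. Released structure: two simple spans AB and BC with a hinge at B.
Rotations at B on the released spans (each span's end-slope, ×1/EI):
  span AB: triangular load, peak 14: w₀L³/(45EI) = 26.5/EI
  span BC: point load 149.5 at a = 9: Pab(L + b)/(6LEI) = 246.7/EI
  relative rotation θ_0 = (26.5 + 246.7)/EI = 273.2/EI
A unit hogging moment at B produces rotation L₁/(3EI) + L₂/(3EI) = 4.8/EI.
Slope continuity at B: θ_0 = M_B·4.8/EI, so M_B = 273.2/4.8 = 56.91 kN·m (hogging).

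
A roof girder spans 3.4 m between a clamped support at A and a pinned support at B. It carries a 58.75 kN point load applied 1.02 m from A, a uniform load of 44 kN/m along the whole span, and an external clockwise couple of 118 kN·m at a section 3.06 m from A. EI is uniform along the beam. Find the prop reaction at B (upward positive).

R_B = 114.8 kN

Remove the prop at B; the released (primary) structure is a cantilever built in at A.
Deflection at B on the released cantilever, summing each load's contribution:
  point load 58.75 at a = 1.02: Pa²(3L − a)/(6EI) = 93.52/EI
  UDL 44: wL⁴/(8EI) = 735/EI
  clockwise couple 118 at a = 3.06: M₀a(2L − a)/(2EI) = 675.2/EI
  δ_0 = 1504/EI
Tip deflection under a unit load at B: L³/(3EI) = 13.1/EI.
The prop prevents deflection at B: R_B = δ_0/δ_{BB} = 1504/13.1 = 114.8 kN.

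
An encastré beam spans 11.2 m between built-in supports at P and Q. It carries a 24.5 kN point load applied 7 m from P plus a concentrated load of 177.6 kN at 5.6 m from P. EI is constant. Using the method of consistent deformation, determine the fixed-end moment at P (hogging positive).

M_P = 272.8 kN·m

Release both end moments; the primary structure is a simply-supported span PQ with redundants M_P and M_Q.
End rotations of the released simple span under the applied load (×1/EI):
  at P: point load 24.5 at a = 7: Pab(L + b)/(6LEI) = 165.1/EI
  at Q: point load 24.5 at a = 7: Pab(L + a)/(6LEI) = 195.1/EI
  at P: point load 177.6 at a = 5.6: Pab(L + b)/(6LEI) = 1392/EI
  at Q: point load 177.6 at a = 5.6: Pab(L + a)/(6LEI) = 1392/EI
  θ_P0 = 1557/EI,  θ_Q0 = 1587/EI
Flexibility coefficients: a unit moment at one end gives L/(3EI) there and L/(6EI) at the far end, so f₁₁ = f₂₂ = 3.733/EI and f₁₂ = f₂₁ = 1.867/EI.
Compatibility — zero rotation at each built-in end:
  3.733 M_P + 1.867 M_Q = 1557
  1.867 M_P + 3.733 M_Q = 1587
Solving the pair gives M_P = 272.8 kN·m and M_Q = 288.8 kN·m (hogging).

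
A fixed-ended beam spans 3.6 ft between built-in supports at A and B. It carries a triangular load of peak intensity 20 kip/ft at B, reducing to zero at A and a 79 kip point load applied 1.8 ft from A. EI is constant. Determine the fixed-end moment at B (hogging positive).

Take the two fixed-end moments M_A, M_B as redundants; the released structure is the simple span AB.
End rotations of the released simple span under the applied load (×1/EI):
  at A: triangular load, peak 20: 7w₀L³/(360EI) = 18.14/EI
  at B: triangular load, peak 20: w₀L³/(45EI) = 20.74/EI
  at A: point load 79 at a = 1.8: Pab(L + b)/(6LEI) = 63.99/EI
  at B: point load 79 at a = 1.8: Pab(L + a)/(6LEI) = 63.99/EI
  θ_A0 = 82.13/EI,  θ_B0 = 84.73/EI
Flexibility coefficients: a unit moment at one end gives L/(3EI) there and L/(6EI) at the far end, so f₁₁ = f₂₂ = 1.2/EI and f₁₂ = f₂₁ = 0.6/EI.
Compatibility — zero rotation at each built-in end:
  1.2 M_A + 0.6 M_B = 82.13
  0.6 M_A + 1.2 M_B = 84.73
Solving the pair gives M_A = 44.19 kip·ft and M_B = 48.51 kip·ft (hogging).

M_B = 48.51 kip·ft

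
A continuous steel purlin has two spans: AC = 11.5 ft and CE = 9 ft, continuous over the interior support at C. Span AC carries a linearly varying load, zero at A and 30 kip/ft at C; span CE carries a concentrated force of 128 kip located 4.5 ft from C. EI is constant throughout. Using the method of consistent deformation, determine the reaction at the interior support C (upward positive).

Release continuity at C by inserting a hinge; the redundant is the internal moment M_C. The primary structure is two simply-supported spans AC and CE.
End slopes at the hinge C, treating each span as simply supported:
  span AC: triangular load, peak 30: w₀L³/(45EI) = 1014/EI
  span CE: point load 128 at a = 4.5: Pab(L + b)/(6LEI) = 648/EI
  relative rotation θ_0 = (1014 + 648)/EI = 1662/EI
A unit hogging moment at C produces rotation L₁/(3EI) + L₂/(3EI) = 6.833/EI.
Compatibility: M_C·(L₁+L₂)/(3EI) = θ_0, giving M_C = 243.2 kip·ft (hogging).
Span AC, ΣM about A with M_C applied at C: R_C^{AC}·11.5 = 1322 + 243.2, so R_C^{AC} = 136.1 kip and R_A = 172.5 − 136.1 = 36.35 kip.
Span CE, ΣM about E: R_C^{CE}·9 = 576 + 243.2, so R_C^{CE} = 91.02 kip and R_E = 128 − 91.02 = 36.98 kip.
R_C = 136.1 + 91.02 = 227.2 kip.

R_C = 227.2 kip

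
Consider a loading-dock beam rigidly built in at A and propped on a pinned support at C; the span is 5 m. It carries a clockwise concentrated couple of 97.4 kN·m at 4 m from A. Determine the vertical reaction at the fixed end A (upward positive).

R_A = -28.05 kN

Release the roller at C. Primary structure: cantilever fixed at A.
Downward deflection at the released point C due to the loads:
  clockwise couple 97.4 at a = 4: M₀a(2L − a)/(2EI) = 1169/EI
Tip deflection under a unit load at C: L³/(3EI) = 41.67/EI.
The prop prevents deflection at C: R_C = δ_0/δ_{CC} = 1169/41.67 = 28.05 kN.
Vertical equilibrium: R_A = ΣP − R_C = 0 − 28.05 = -28.05 kN.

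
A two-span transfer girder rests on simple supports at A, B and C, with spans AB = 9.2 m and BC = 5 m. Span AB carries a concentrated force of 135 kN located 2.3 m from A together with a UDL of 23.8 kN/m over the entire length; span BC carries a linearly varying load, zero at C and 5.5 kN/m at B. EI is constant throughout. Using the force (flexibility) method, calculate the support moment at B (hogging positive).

M_B = 260.7 kN·m

Release continuity at B by inserting a hinge; the redundant is the internal moment M_B. The primary structure is two simply-supported spans AB and BC.
End slopes at the hinge B, treating each span as simply supported:
  span AB: point load 135 at a = 2.3: Pab(L + a)/(6LEI) = 446.3/EI
  span AB: UDL 23.8: wL³/(24EI) = 772.2/EI
  span BC: triangular load, peak 5.5: w₀L³/(45EI) = 15.28/EI
  relative rotation θ_0 = (1219 + 15.28)/EI = 1234/EI
A unit hogging moment at B produces rotation L₁/(3EI) + L₂/(3EI) = 4.733/EI.
Compatibility: M_B·(L₁+L₂)/(3EI) = θ_0, giving M_B = 260.7 kN·m (hogging).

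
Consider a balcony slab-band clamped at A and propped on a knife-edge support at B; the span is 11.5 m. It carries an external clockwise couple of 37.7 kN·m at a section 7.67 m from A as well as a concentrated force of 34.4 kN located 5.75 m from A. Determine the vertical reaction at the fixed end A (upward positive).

R_A = 19.28 kN

Release the roller at B. Primary structure: cantilever fixed at A.
Deflection at B on the released cantilever, summing each load's contribution:
  clockwise couple 37.7 at a = 7.67: M₀a(2L − a)/(2EI) = 2216/EI
  point load 34.4 at a = 5.75: Pa²(3L − a)/(6EI) = 5450/EI
  δ_0 = 7666/EI
Flexibility coefficient — unit upward force at B: δ_{BB} = L³/(3EI) = 507/EI.
Compatibility at B: δ_0 − R_B·δ_{BB} = 0, so R_B = 7666/507 = 15.12 kN.
Vertical equilibrium: R_A = ΣP − R_B = 34.4 − 15.12 = 19.28 kN.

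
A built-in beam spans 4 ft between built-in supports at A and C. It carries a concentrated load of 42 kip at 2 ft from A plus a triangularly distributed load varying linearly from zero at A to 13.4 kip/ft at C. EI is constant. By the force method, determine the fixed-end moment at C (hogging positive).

Release both end moments; the primary structure is a simply-supported span AC with redundants M_A and M_C.
Simple-span end rotations at A and C under the given loads:
  at A: point load 42 at a = 2: Pab(L + b)/(6LEI) = 42/EI
  at C: point load 42 at a = 2: Pab(L + a)/(6LEI) = 42/EI
  at A: triangular load, peak 13.4: 7w₀L³/(360EI) = 16.68/EI
  at C: triangular load, peak 13.4: w₀L³/(45EI) = 19.06/EI
  θ_A0 = 58.68/EI,  θ_C0 = 61.06/EI
Flexibility coefficients: a unit moment at one end gives L/(3EI) there and L/(6EI) at the far end, so f₁₁ = f₂₂ = 1.333/EI and f₁₂ = f₂₁ = 0.6667/EI.
Compatibility — zero rotation at each built-in end:
  1.333 M_A + 0.6667 M_C = 58.68
  0.6667 M_A + 1.333 M_C = 61.06
Solving the pair gives M_A = 28.15 kip·ft and M_C = 31.72 kip·ft (hogging).

M_C = 31.72 kip·ft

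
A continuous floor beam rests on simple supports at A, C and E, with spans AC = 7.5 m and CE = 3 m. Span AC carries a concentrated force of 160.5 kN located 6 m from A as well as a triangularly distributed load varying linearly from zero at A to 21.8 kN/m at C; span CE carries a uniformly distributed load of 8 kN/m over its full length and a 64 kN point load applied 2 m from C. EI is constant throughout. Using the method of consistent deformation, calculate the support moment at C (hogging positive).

Take M_C as the redundant. Released structure: two simple spans AC and CE with a hinge at C.
End slopes at the hinge C, treating each span as simply supported:
  span AC: point load 160.5 at a = 6: Pab(L + a)/(6LEI) = 433.4/EI
  span AC: triangular load, peak 21.8: w₀L³/(45EI) = 204.4/EI
  span CE: UDL 8: wL³/(24EI) = 9/EI
  span CE: point load 64 at a = 2: Pab(L + b)/(6LEI) = 28.44/EI
  relative rotation θ_0 = (637.7 + 37.44)/EI = 675.2/EI
A unit hogging moment at C produces rotation L₁/(3EI) + L₂/(3EI) = 3.5/EI.
Slope continuity at C: θ_0 = M_C·3.5/EI, so M_C = 675.2/3.5 = 192.9 kN·m (hogging).

M_C = 192.9 kN·m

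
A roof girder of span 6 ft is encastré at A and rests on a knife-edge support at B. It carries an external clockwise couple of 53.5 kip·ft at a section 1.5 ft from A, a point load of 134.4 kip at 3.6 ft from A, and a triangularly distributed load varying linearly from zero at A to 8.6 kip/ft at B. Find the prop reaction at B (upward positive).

Choose R_B as the redundant. The primary structure is the cantilever fixed at A.
Free-end deflection of the primary structure under the applied loading (downward +):
  clockwise couple 53.5 at a = 1.5: M₀a(2L − a)/(2EI) = 421.3/EI
  point load 134.4 at a = 3.6: Pa²(3L − a)/(6EI) = 4180/EI
  triangular load, peak 8.6 at the free end: 11w₀L⁴/(120EI) = 1022/EI
  δ_0 = 5623/EI
Flexibility coefficient — unit upward force at B: δ_{BB} = L³/(3EI) = 72/EI.
The prop prevents deflection at B: R_B = δ_0/δ_{BB} = 5623/72 = 78.1 kip.

R_B = 78.1 kip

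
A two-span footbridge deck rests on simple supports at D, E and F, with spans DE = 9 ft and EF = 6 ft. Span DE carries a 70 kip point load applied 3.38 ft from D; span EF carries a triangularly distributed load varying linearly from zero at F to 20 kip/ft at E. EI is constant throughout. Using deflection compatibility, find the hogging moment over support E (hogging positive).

Take M_E as the redundant. Released structure: two simple spans DE and EF with a hinge at E.
End slopes at the hinge E, treating each span as simply supported:
  span DE: point load 70 at a = 3.38: Pab(L + a)/(6LEI) = 304.8/EI
  span EF: triangular load, peak 20: w₀L³/(45EI) = 96/EI
  relative rotation θ_0 = (304.8 + 96)/EI = 400.8/EI
A unit hogging moment at E produces rotation L₁/(3EI) + L₂/(3EI) = 5/EI.
Slope continuity at E: θ_0 = M_E·5/EI, so M_E = 400.8/5 = 80.17 kip·ft (hogging).

M_E = 80.17 kip·ft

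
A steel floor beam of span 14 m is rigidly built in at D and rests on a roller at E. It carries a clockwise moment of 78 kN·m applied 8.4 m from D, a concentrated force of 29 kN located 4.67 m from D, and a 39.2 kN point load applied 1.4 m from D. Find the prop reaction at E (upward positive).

R_E = 11.89 kN

Release the roller at E. Primary structure: cantilever fixed at D.
Free-end deflection of the primary structure under the applied loading (downward +):
  clockwise couple 78 at a = 8.4: M₀a(2L − a)/(2EI) = 6421/EI
  point load 29 at a = 4.67: Pa²(3L − a)/(6EI) = 3935/EI
  point load 39.2 at a = 1.4: Pa²(3L − a)/(6EI) = 519.9/EI
  δ_0 = 10876/EI
Flexibility coefficient — unit upward force at E: δ_{EE} = L³/(3EI) = 914.7/EI.
The prop prevents deflection at E: R_E = δ_0/δ_{EE} = 10876/914.7 = 11.89 kN.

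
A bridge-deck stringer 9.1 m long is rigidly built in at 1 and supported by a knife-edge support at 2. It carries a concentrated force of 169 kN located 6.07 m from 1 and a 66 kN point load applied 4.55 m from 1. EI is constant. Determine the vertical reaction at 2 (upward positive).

R_2 = 108.3 kN

Take the reaction at 2 as the redundant and release it; the primary structure is a cantilever fixed at 1.
Free-end deflection of the primary structure under the applied loading (downward +):
  point load 169 at a = 6.07: Pa²(3L − a)/(6EI) = 22032/EI
  point load 66 at a = 4.55: Pa²(3L − a)/(6EI) = 5181/EI
  δ_0 = 27213/EI
Tip deflection under a unit load at 2: L³/(3EI) = 251.2/EI.
Compatibility at 2: δ_0 − R_2·δ_{22} = 0, so R_2 = 27213/251.2 = 108.3 kN.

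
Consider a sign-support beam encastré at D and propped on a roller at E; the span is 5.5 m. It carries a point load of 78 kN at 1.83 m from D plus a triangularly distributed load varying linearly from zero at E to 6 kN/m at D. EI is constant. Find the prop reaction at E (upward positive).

Release the roller at E. Primary structure: cantilever fixed at D.
Downward deflection at the released point E due to the loads:
  point load 78 at a = 1.83: Pa²(3L − a)/(6EI) = 638.7/EI
  triangular load, peak 6 at the fixed end: w₀L⁴/(30EI) = 183/EI
  δ_0 = 821.7/EI
Tip deflection under a unit load at E: L³/(3EI) = 55.46/EI.
The prop prevents deflection at E: R_E = δ_0/δ_{EE} = 821.7/55.46 = 14.82 kN.

R_E = 14.82 kN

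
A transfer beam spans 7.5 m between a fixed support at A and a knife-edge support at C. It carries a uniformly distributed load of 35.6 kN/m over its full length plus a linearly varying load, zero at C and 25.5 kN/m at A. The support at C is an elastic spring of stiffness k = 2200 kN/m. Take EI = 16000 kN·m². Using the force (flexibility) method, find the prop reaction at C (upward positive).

Remove the prop at C; the released (primary) structure is a cantilever built in at A.
Free-end deflection of the primary structure under the applied loading (downward +):
  UDL 35.6: wL⁴/(8EI) = 14080/EI
  triangular load, peak 25.5 at the fixed end: w₀L⁴/(30EI) = 2689/EI
  δ_0 = 16770/EI
Flexibility coefficient — unit upward force at C: δ_{CC} = L³/(3EI) = 140.6/EI.
With EI = 16000 kN·m²: δ_0 = 1.0481 m and δ_{CC} = 0.008789 m/kN.
Compatibility — the spring shortens by R_C/k under the reaction it provides: δ_0 − R_C·δ_{CC} = R_C/k. With 1/k = 0.000455 m/kN, R_C = δ_0 / (δ_{CC} + 1/k) = 1.0481 / (0.008789 + 0.000455) = 113.4 kN.

R_C = 113.4 kN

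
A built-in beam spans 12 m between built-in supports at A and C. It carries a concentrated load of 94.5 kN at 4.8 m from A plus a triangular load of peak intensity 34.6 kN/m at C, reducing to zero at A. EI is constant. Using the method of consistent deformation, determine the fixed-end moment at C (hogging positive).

Take the two fixed-end moments M_A, M_C as redundants; the released structure is the simple span AC.
End rotations of the released simple span under the applied load (×1/EI):
  at A: point load 94.5 at a = 4.8: Pab(L + b)/(6LEI) = 870.9/EI
  at C: point load 94.5 at a = 4.8: Pab(L + a)/(6LEI) = 762/EI
  at A: triangular load, peak 34.6: 7w₀L³/(360EI) = 1163/EI
  at C: triangular load, peak 34.6: w₀L³/(45EI) = 1329/EI
  θ_A0 = 2033/EI,  θ_C0 = 2091/EI
Flexibility coefficients: a unit moment at one end gives L/(3EI) there and L/(6EI) at the far end, so f₁₁ = f₂₂ = 4/EI and f₁₂ = f₂₁ = 2/EI.
Compatibility — zero rotation at each built-in end:
  4 M_A + 2 M_C = 2033
  2 M_A + 4 M_C = 2091
Solving the pair gives M_A = 329.4 kN·m and M_C = 358 kN·m (hogging).

M_C = 358 kN·m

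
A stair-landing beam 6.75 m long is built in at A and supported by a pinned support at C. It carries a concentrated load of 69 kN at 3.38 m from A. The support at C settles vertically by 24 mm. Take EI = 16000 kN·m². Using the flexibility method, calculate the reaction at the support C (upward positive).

Take the reaction at C as the redundant and release it; the primary structure is a cantilever fixed at A.
Primary-structure tip deflection at C by superposition:
  point load 69 at a = 3.38: Pa²(3L − a)/(6EI) = 2216/EI
Tip deflection under a unit load at C: L³/(3EI) = 102.5/EI.
With EI = 16000 kN·m²: δ_0 = 0.13852 m and δ_{CC} = 0.006407 m/kN.
Compatibility — the beam at C must follow the support down by 0.024 m: δ_0 − R_C·δ_{CC} = 0.024, so R_C = (0.13852 − 0.024)/0.006407 = 17.87 kN.

R_C = 17.87 kN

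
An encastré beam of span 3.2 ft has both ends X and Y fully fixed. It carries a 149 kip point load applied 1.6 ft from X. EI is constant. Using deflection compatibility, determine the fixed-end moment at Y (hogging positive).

M_Y = 59.6 kip·ft

Release both end moments; the primary structure is a simply-supported span XY with redundants M_X and M_Y.
On the primary (simply-supported) span, the end slopes from the loading are:
  at X: point load 149 at a = 1.6: Pab(L + b)/(6LEI) = 95.36/EI
  at Y: point load 149 at a = 1.6: Pab(L + a)/(6LEI) = 95.36/EI
  θ_X0 = 95.36/EI,  θ_Y0 = 95.36/EI
Flexibility coefficients: a unit moment at one end gives L/(3EI) there and L/(6EI) at the far end, so f₁₁ = f₂₂ = 1.067/EI and f₁₂ = f₂₁ = 0.5333/EI.
Compatibility — zero rotation at each built-in end:
  1.067 M_X + 0.5333 M_Y = 95.36
  0.5333 M_X + 1.067 M_Y = 95.36
Solving the pair gives M_X = 59.6 kip·ft and M_Y = 59.6 kip·ft (hogging).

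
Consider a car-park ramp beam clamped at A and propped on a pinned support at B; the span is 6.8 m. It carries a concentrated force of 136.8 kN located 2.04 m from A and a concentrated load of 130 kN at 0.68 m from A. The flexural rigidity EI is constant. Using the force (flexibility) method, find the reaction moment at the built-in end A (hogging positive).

M_A = 241.6 kN·m

Remove the prop at B; the released (primary) structure is a cantilever built in at A.
Downward deflection at the released point B due to the loads:
  point load 136.8 at a = 2.04: Pa²(3L − a)/(6EI) = 1742/EI
  point load 130 at a = 0.68: Pa²(3L − a)/(6EI) = 197.6/EI
  δ_0 = 1940/EI
Tip deflection under a unit load at B: L³/(3EI) = 104.8/EI.
Compatibility at B: δ_0 − R_B·δ_{BB} = 0, so R_B = 1940/104.8 = 18.51 kN.
Moment equilibrium about A: M_A = Σ(load moments about A) − R_B·L = 367.5 − 18.51×6.8 = 241.6 kN·m.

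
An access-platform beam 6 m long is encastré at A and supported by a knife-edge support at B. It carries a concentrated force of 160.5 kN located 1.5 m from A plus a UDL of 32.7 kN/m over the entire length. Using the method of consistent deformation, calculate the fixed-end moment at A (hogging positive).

M_A = 305.1 kN·m

Take the reaction at B as the redundant and release it; the primary structure is a cantilever fixed at A.
Primary-structure tip deflection at B by superposition:
  point load 160.5 at a = 1.5: Pa²(3L − a)/(6EI) = 993.1/EI
  UDL 32.7: wL⁴/(8EI) = 5297/EI
  δ_0 = 6290/EI
Flexibility coefficient — unit upward force at B: δ_{BB} = L³/(3EI) = 72/EI.
The prop prevents deflection at B: R_B = δ_0/δ_{BB} = 6290/72 = 87.37 kN.
Moment equilibrium about A: M_A = Σ(load moments about A) − R_B·L = 829.4 − 87.37×6 = 305.1 kN·m.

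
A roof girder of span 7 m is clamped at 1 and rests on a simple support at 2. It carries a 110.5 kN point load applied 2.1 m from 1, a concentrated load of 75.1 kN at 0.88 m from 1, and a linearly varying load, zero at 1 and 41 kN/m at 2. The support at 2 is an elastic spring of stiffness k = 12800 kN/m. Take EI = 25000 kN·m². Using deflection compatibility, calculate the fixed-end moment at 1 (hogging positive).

M_1 = 320.5 kN·m

Take the reaction at 2 as the redundant and release it; the primary structure is a cantilever fixed at 1.
Downward deflection at the released point 2 due to the loads:
  point load 110.5 at a = 2.1: Pa²(3L − a)/(6EI) = 1535/EI
  point load 75.1 at a = 0.88: Pa²(3L − a)/(6EI) = 195/EI
  triangular load, peak 41 at the free end: 11w₀L⁴/(120EI) = 9024/EI
  δ_0 = 10754/EI
Flexibility coefficient — unit upward force at 2: δ_{22} = L³/(3EI) = 114.3/EI.
With EI = 25000 kN·m²: δ_0 = 0.43015 m and δ_{22} = 0.004573 m/kN.
Compatibility — the spring shortens by R_2/k under the reaction it provides: δ_0 − R_2·δ_{22} = R_2/k. With 1/k = 0.000078 m/kN, R_2 = δ_0 / (δ_{22} + 1/k) = 0.43015 / (0.004573 + 0.000078) = 92.48 kN.
Moment equilibrium about 1: M_1 = Σ(load moments about 1) − R_2·L = 967.8 − 92.48×7 = 320.5 kN·m.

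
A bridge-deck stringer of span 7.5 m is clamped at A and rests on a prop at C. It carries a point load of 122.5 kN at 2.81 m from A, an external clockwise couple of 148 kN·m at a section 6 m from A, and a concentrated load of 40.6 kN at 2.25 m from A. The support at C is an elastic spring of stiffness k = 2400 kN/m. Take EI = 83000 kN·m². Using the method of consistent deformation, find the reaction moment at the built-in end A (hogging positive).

M_A = 246.9 kN·m

Choose R_C as the redundant. The primary structure is the cantilever fixed at A.
Primary-structure tip deflection at C by superposition:
  point load 122.5 at a = 2.81: Pa²(3L − a)/(6EI) = 3174/EI
  clockwise couple 148 at a = 6: M₀a(2L − a)/(2EI) = 3996/EI
  point load 40.6 at a = 2.25: Pa²(3L − a)/(6EI) = 693.7/EI
  δ_0 = 7864/EI
Flexibility coefficient — unit upward force at C: δ_{CC} = L³/(3EI) = 140.6/EI.
With EI = 83000 kN·m²: δ_0 = 0.094746 m and δ_{CC} = 0.001694 m/kN.
Compatibility — the spring shortens by R_C/k under the reaction it provides: δ_0 − R_C·δ_{CC} = R_C/k. With 1/k = 0.000417 m/kN, R_C = δ_0 / (δ_{CC} + 1/k) = 0.094746 / (0.001694 + 0.000417) = 44.88 kN.
Moment equilibrium about A: M_A = Σ(load moments about A) − R_C·L = 583.6 − 44.88×7.5 = 246.9 kN·m.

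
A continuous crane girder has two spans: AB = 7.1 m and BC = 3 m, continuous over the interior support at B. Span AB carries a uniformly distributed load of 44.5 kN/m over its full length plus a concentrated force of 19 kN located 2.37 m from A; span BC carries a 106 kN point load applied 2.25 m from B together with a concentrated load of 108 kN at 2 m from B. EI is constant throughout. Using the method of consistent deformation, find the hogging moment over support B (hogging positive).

M_B = 236.5 kN·m

Release continuity at B by inserting a hinge; the redundant is the internal moment M_B. The primary structure is two simply-supported spans AB and BC.
Rotations at B on the released spans (each span's end-slope, ×1/EI):
  span AB: UDL 44.5: wL³/(24EI) = 663.6/EI
  span AB: point load 19 at a = 2.37: Pab(L + a)/(6LEI) = 47.35/EI
  span BC: point load 106 at a = 2.25: Pab(L + b)/(6LEI) = 37.27/EI
  span BC: point load 108 at a = 2: Pab(L + b)/(6LEI) = 48/EI
  relative rotation θ_0 = (711 + 85.27)/EI = 796.2/EI
A unit hogging moment at B produces rotation L₁/(3EI) + L₂/(3EI) = 3.367/EI.
Compatibility: M_B·(L₁+L₂)/(3EI) = θ_0, giving M_B = 236.5 kN·m (hogging).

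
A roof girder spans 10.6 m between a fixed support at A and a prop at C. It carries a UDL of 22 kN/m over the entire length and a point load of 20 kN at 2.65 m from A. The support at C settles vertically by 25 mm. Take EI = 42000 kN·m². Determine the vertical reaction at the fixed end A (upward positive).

Choose R_C as the redundant. The primary structure is the cantilever fixed at A.
Downward deflection at the released point C due to the loads:
  UDL 22: wL⁴/(8EI) = 34718/EI
  point load 20 at a = 2.65: Pa²(3L − a)/(6EI) = 682.4/EI
  δ_0 = 35400/EI
Flexibility coefficient — unit upward force at C: δ_{CC} = L³/(3EI) = 397/EI.
With EI = 42000 kN·m²: δ_0 = 0.84287 m and δ_{CC} = 0.009453 m/kN.
Compatibility — the beam at C must follow the support down by 0.025 m: δ_0 − R_C·δ_{CC} = 0.025, so R_C = (0.84287 − 0.025)/0.009453 = 86.52 kN.
Vertical equilibrium: R_A = ΣP − R_C = 253.2 − 86.52 = 166.7 kN.

R_A = 166.7 kN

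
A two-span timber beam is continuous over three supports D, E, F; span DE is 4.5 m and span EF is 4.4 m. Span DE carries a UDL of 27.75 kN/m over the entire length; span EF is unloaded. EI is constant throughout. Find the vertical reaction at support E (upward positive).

R_E = 78.4 kN

Take M_E as the redundant. Released structure: two simple spans DE and EF with a hinge at E.
End slopes at the hinge E, treating each span as simply supported:
  span DE: UDL 27.75: wL³/(24EI) = 105.4/EI
  relative rotation θ_0 = (105.4 + 0)/EI = 105.4/EI
A unit hogging moment at E produces rotation L₁/(3EI) + L₂/(3EI) = 2.967/EI.
Slope continuity at E: θ_0 = M_E·2.967/EI, so M_E = 105.4/2.967 = 35.52 kN·m (hogging).
Span DE, ΣM about D with M_E applied at E: R_E^{DE}·4.5 = 281 + 35.52, so R_E^{DE} = 70.33 kN and R_D = 124.9 − 70.33 = 54.55 kN.
Span EF, ΣM about F: R_E^{EF}·4.4 = 0 + 35.52, so R_E^{EF} = 8.072 kN and R_F = 0 − 8.072 = -8.072 kN.
R_E = 70.33 + 8.072 = 78.4 kN.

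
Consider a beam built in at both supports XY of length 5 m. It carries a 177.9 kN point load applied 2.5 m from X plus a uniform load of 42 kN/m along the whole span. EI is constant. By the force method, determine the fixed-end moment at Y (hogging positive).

Release both end moments; the primary structure is a simply-supported span XY with redundants M_X and M_Y.
Simple-span end rotations at X and Y under the given loads:
  at X: point load 177.9 at a = 2.5: Pab(L + b)/(6LEI) = 278/EI
  at Y: point load 177.9 at a = 2.5: Pab(L + a)/(6LEI) = 278/EI
  at X: UDL 42: wL³/(24EI) = 218.8/EI
  at Y: UDL 42: wL³/(24EI) = 218.8/EI
  θ_X0 = 496.7/EI,  θ_Y0 = 496.7/EI
Flexibility coefficients: a unit moment at one end gives L/(3EI) there and L/(6EI) at the far end, so f₁₁ = f₂₂ = 1.667/EI and f₁₂ = f₂₁ = 0.8333/EI.
Compatibility — zero rotation at each built-in end:
  1.667 M_X + 0.8333 M_Y = 496.7
  0.8333 M_X + 1.667 M_Y = 496.7
Solving the pair gives M_X = 198.7 kN·m and M_Y = 198.7 kN·m (hogging).

M_Y = 198.7 kN·m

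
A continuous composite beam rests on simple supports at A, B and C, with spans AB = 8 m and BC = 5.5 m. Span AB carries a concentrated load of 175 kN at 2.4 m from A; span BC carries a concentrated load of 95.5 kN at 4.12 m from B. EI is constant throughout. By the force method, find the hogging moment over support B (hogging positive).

M_B = 138.4 kN·m

Take M_B as the redundant. Released structure: two simple spans AB and BC with a hinge at B.
Discontinuity in slope at B on the released structure — sum the simple-span end rotations:
  span AB: point load 175 at a = 2.4: Pab(L + a)/(6LEI) = 509.6/EI
  span BC: point load 95.5 at a = 4.12: Pab(L + b)/(6LEI) = 113.2/EI
  relative rotation θ_0 = (509.6 + 113.2)/EI = 622.8/EI
A unit hogging moment at B produces rotation L₁/(3EI) + L₂/(3EI) = 4.5/EI.
Compatibility: M_B·(L₁+L₂)/(3EI) = θ_0, giving M_B = 138.4 kN·m (hogging).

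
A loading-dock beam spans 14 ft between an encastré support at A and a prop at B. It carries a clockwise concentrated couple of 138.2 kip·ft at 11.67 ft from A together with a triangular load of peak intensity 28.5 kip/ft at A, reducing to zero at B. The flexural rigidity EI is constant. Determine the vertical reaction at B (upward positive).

R_B = 54.3 kip

Remove the prop at B; the released (primary) structure is a cantilever built in at A.
Free-end deflection of the primary structure under the applied loading (downward +):
  clockwise couple 138.2 at a = 11.67: M₀a(2L − a)/(2EI) = 13168/EI
  triangular load, peak 28.5 at the fixed end: w₀L⁴/(30EI) = 36495/EI
  δ_0 = 49664/EI
Flexibility coefficient — unit upward force at B: δ_{BB} = L³/(3EI) = 914.7/EI.
Compatibility at B: δ_0 − R_B·δ_{BB} = 0, so R_B = 49664/914.7 = 54.3 kip.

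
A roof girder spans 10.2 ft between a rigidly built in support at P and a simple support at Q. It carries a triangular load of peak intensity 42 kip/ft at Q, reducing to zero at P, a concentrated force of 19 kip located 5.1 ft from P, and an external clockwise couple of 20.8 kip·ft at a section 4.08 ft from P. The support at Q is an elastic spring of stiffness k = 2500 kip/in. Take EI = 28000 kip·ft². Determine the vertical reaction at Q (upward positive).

Release the roller at Q. Primary structure: cantilever fixed at P.
Downward deflection at the released point Q due to the loads:
  triangular load, peak 42 at the free end: 11w₀L⁴/(120EI) = 41674/EI
  point load 19 at a = 5.1: Pa²(3L − a)/(6EI) = 2100/EI
  clockwise couple 20.8 at a = 4.08: M₀a(2L − a)/(2EI) = 692.5/EI
  δ_0 = 44466/EI
Tip deflection under a unit load at Q: L³/(3EI) = 353.7/EI.
With EI = 28000 kip·ft²: δ_0 = 1.5881 ft and δ_{QQ} = 0.012633 ft/kip.
Compatibility — the spring shortens by R_Q/k under the reaction it provides: δ_0 − R_Q·δ_{QQ} = R_Q/k. With 1/k = 1/(2500×12) ft/kip = 0.000033 ft/kip, R_Q = δ_0 / (δ_{QQ} + 1/k) = 1.5881 / (0.012633 + 0.000033) = 125.4 kip.

R_Q = 125.4 kip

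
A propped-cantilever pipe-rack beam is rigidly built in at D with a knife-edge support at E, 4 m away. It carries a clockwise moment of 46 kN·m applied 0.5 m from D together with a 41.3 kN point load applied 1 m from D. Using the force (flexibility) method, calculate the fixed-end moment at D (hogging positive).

M_D = 56.93 kN·m

Remove the prop at E; the released (primary) structure is a cantilever built in at D.
Deflection at E on the released cantilever, summing each load's contribution:
  clockwise couple 46 at a = 0.5: M₀a(2L − a)/(2EI) = 86.25/EI
  point load 41.3 at a = 1: Pa²(3L − a)/(6EI) = 75.72/EI
  δ_0 = 162/EI
Flexibility coefficient — unit upward force at E: δ_{EE} = L³/(3EI) = 21.33/EI.
The prop prevents deflection at E: R_E = δ_0/δ_{EE} = 162/21.33 = 7.592 kN.
Moment equilibrium about D: M_D = Σ(load moments about D) − R_E·L = 87.3 − 7.592×4 = 56.93 kN·m.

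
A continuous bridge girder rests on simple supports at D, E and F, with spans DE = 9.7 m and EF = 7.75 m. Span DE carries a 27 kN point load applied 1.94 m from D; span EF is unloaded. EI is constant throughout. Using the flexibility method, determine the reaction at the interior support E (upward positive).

R_E = 8.644 kN

Take M_E as the redundant. Released structure: two simple spans DE and EF with a hinge at E.
End slopes at the hinge E, treating each span as simply supported:
  span DE: point load 27 at a = 1.94: Pab(L + a)/(6LEI) = 81.29/EI
  relative rotation θ_0 = (81.29 + 0)/EI = 81.29/EI
A unit hogging moment at E produces rotation L₁/(3EI) + L₂/(3EI) = 5.817/EI.
Compatibility: M_E·(L₁+L₂)/(3EI) = θ_0, giving M_E = 13.98 kN·m (hogging).
Span DE, ΣM about D with M_E applied at E: R_E^{DE}·9.7 = 52.38 + 13.98, so R_E^{DE} = 6.841 kN and R_D = 27 − 6.841 = 20.16 kN.
Span EF, ΣM about F: R_E^{EF}·7.75 = 0 + 13.98, so R_E^{EF} = 1.803 kN and R_F = 0 − 1.803 = -1.803 kN.
R_E = 6.841 + 1.803 = 8.644 kN.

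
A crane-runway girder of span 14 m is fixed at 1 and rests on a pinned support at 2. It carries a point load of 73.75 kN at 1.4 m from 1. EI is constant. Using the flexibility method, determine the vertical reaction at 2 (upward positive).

Release the roller at 2. Primary structure: cantilever fixed at 1.
Free-end deflection of the primary structure under the applied loading (downward +):
  point load 73.75 at a = 1.4: Pa²(3L − a)/(6EI) = 978.1/EI
Tip deflection under a unit load at 2: L³/(3EI) = 914.7/EI.
The prop prevents deflection at 2: R_2 = δ_0/δ_{22} = 978.1/914.7 = 1.069 kN.

R_2 = 1.069 kN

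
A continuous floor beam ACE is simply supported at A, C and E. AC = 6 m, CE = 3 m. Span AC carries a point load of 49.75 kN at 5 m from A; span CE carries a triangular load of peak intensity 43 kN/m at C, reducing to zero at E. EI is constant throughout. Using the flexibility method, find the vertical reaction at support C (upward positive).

R_C = 101.4 kN

Insert a hinge at C; M_C is the redundant, and each span becomes simply supported.
End slopes at the hinge C, treating each span as simply supported:
  span AC: point load 49.75 at a = 5: Pab(L + a)/(6LEI) = 76.01/EI
  span CE: triangular load, peak 43: w₀L³/(45EI) = 25.8/EI
  relative rotation θ_0 = (76.01 + 25.8)/EI = 101.8/EI
A unit hogging moment at C produces rotation L₁/(3EI) + L₂/(3EI) = 3/EI.
Compatibility: M_C·(L₁+L₂)/(3EI) = θ_0, giving M_C = 33.94 kN·m (hogging).
Span AC, ΣM about A with M_C applied at C: R_C^{AC}·6 = 248.8 + 33.94, so R_C^{AC} = 47.11 kN and R_A = 49.75 − 47.11 = 2.636 kN.
Span CE, ΣM about E: R_C^{CE}·3 = 129 + 33.94, so R_C^{CE} = 54.31 kN and R_E = 64.5 − 54.31 = 10.19 kN.
R_C = 47.11 + 54.31 = 101.4 kN.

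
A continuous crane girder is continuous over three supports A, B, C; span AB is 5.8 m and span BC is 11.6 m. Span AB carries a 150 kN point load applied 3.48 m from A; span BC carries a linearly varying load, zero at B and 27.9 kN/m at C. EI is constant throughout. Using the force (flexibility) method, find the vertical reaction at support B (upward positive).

Release continuity at B by inserting a hinge; the redundant is the internal moment M_B. The primary structure is two simply-supported spans AB and BC.
Discontinuity in slope at B on the released structure — sum the simple-span end rotations:
  span AB: point load 150 at a = 3.48: Pab(L + a)/(6LEI) = 322.9/EI
  span BC: triangular load, peak 27.9: 7w₀L³/(360EI) = 846.8/EI
  relative rotation θ_0 = (322.9 + 846.8)/EI = 1170/EI
A unit hogging moment at B produces rotation L₁/(3EI) + L₂/(3EI) = 5.8/EI.
Compatibility: M_B·(L₁+L₂)/(3EI) = θ_0, giving M_B = 201.7 kN·m (hogging).
Span AB, ΣM about A with M_B applied at B: R_B^{AB}·5.8 = 522 + 201.7, so R_B^{AB} = 124.8 kN and R_A = 150 − 124.8 = 25.23 kN.
Span BC, ΣM about C: R_B^{BC}·11.6 = 625.7 + 201.7, so R_B^{BC} = 71.33 kN and R_C = 161.8 − 71.33 = 90.49 kN.
R_B = 124.8 + 71.33 = 196.1 kN.

R_B = 196.1 kN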